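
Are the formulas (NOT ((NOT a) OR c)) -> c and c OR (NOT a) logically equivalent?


Compare truth tables:
a | c | φ | ψ
-------------
F | F | T | T
T | F | F | F
F | T | T | T
T | T | T | T
The columns φ and ψ agree on every row.

Yes, they are logically equivalent.


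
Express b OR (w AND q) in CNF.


Step 1: Distribute ∨ over ∧: b ∨ (w ∧ q) = (b ∨ w) ∧ (b ∨ q).

(b OR w) AND (b OR q)


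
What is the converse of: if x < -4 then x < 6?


The converse of (P → Q) is (Q → P). It is not in general equivalent to the original.
Here P = 'x < -4' and Q = 'x < 6'.

If x < 6, then x < -4.


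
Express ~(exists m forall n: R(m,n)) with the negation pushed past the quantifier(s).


Negation flips each quantifier (∀↔∃) and negates the inner predicate.
¬(exists m forall n: φ) = forall m exists n: ¬φ.

forall m exists n: ~(R(m,n))


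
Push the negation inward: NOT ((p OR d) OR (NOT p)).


De Morgan: the negation of a disjunction is the conjunction of the negations.
Distribute NOT across OR, flipping it to AND, and negate each literal.

((NOT p) AND (NOT d)) AND p


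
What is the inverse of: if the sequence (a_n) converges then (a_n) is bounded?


The inverse of (P → Q) is (¬P → ¬Q). It is equivalent to the converse, not to the original.
Here P = 'the sequence (a_n) converges' and Q = '(a_n) is bounded'.

If not (the sequence (a_n) converges), then not ((a_n) is bounded).


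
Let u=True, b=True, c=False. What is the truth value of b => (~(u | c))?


Substitute u=True, b=True, c=False:
u | c = True | False = True
~(u | c) = False
b => (~(u | c)) = True => False = False

False


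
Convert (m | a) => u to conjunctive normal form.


Step 1: Rewrite as ¬(m ∨ a) ∨ u = (¬m ∧ ¬a) ∨ u.
Step 2: Distribute ∨ over ∧.

((~m) | u) & ((~a) | u)


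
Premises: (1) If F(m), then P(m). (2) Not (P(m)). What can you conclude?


Modus tollens: from (P → Q) and ¬Q, infer ¬P.
Q = 'P(m)' is denied; since P → Q, P must also fail.

Not (F(m)).


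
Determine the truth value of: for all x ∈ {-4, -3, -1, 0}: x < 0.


Evaluate the predicate on each element: -4:T, -3:T, -1:T, 0:F.
Counterexample x = 0 fails the predicate.

F


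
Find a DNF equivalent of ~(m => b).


Step 1: Rewrite implication then negate: ¬(¬m ∨ b) = m ∧ ¬b.

m & (~b)


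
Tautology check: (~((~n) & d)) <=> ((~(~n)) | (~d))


Build the truth table over {d, n}:
d | n | φ
---------
False | False | True
True | False | True
False | True | True
True | True | True
Every row evaluates to true.

Yes, it is a tautology.


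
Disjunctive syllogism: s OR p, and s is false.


Disjunctive syllogism: from (P ∨ Q) and ¬P, infer Q.
One disjunct, 's', is ruled out; the other must hold.

p


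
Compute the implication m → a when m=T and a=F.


Implication is false only when antecedent is true and consequent is false.
Substitute: m=T, a=F.
T → F evaluates to F.

F


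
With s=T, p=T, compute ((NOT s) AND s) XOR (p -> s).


Substitute s=T, p=T:
NOT s = F
(NOT s) AND s = F AND T = F
p -> s = T -> T = T
((NOT s) AND s) XOR (p -> s) = F XOR T = T

T


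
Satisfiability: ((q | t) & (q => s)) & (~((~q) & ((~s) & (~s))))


Search for a satisfying assignment over {q, s, t}.
Try q=True, s=True, t=False: the formula evaluates to True.
A satisfying assignment exists.

Satisfiable.


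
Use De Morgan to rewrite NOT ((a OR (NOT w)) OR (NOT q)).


De Morgan: the negation of a disjunction is the conjunction of the negations.
Distribute NOT across OR, flipping it to AND, and negate each literal.

((NOT a) AND w) AND q


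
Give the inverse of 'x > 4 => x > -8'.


The inverse of (P → Q) is (¬P → ¬Q). It is equivalent to the converse, not to the original.
Here P = 'x > 4' and Q = 'x > -8'.

If not (x > 4), then not (x > -8).


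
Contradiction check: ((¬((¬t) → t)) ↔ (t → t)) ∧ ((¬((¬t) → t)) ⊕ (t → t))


Truth table over {t}:
t | φ
-----
F | F
T | F
Every row is false.

Yes, it is a contradiction.


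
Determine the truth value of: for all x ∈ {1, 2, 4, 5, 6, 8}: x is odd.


Evaluate the predicate on each element: 1:T, 2:F, 4:F, 5:T, 6:F, 8:F.
Counterexample x = 2 fails the predicate.

F


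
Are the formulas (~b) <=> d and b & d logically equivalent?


Compare truth tables:
b | d | φ | ψ
-------------
False | False | False | False
True | False | True | False
False | True | True | False
True | True | False | True
They differ at row 2 (b=True, d=False): φ=True but ψ=False.

No, they are not logically equivalent.


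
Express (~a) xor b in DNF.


Step 1: (¬a) ⊕ b is true exactly when they disagree: ((¬a) ∧ ¬b) ∨ (¬(¬a) ∧ b).
Step 2: Eliminate any double negations (¬¬X = X).

((~a) & (~b)) | (a & b)


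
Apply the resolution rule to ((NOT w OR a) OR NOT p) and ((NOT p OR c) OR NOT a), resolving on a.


The clauses contain complementary literals a and NOTa.
Resolution eliminates this pair and disjoins the remaining literals (merging duplicates).

((NOT w OR NOT p) OR c)


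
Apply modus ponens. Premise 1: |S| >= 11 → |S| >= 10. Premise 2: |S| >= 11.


Modus ponens: from (P → Q) and P, infer Q.
P = '|S| >= 11' is asserted, and P → Q holds, so Q follows.

|S| >= 10.


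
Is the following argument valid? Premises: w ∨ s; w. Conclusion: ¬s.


This is affirming a disjunct (fallacy). There exist truth assignments where the premises are all true but the conclusion is false.

Invalid.


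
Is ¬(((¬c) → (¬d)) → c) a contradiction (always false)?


Truth table over {c, d}:
c | d | φ
---------
F | F | T
T | F | F
F | T | F
T | T | F
Satisfying assignment at row 1: c=F, d=F gives T.

No, it is not a contradiction.


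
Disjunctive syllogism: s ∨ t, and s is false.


Disjunctive syllogism: from (P ∨ Q) and ¬P, infer Q.
One disjunct, 's', is ruled out; the other must hold.

t


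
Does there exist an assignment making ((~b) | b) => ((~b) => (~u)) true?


Search for a satisfying assignment over {b, u}.
Try b=False, u=False: the formula evaluates to True.
A satisfying assignment exists.

Satisfiable.


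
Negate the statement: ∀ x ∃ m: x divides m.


Negation flips each quantifier (∀↔∃) and negates the inner predicate.
¬(∀ x ∃ m: φ) = ∃ x ∀ m: ¬φ.

∃ x ∀ m: ¬(x divides m)


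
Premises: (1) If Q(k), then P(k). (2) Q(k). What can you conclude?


Modus ponens: from (P → Q) and P, infer Q.
P = 'Q(k)' is asserted, and P → Q holds, so Q follows.

P(k).


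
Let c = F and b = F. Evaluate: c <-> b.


Biconditional is true when both operands have the same truth value.
Substitute: c=F, b=F.
F <-> F evaluates to T.

T


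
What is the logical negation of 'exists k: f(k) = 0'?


¬(forall x: φ) = exists x: ¬φ, and ¬(exists x: φ) = forall x: ¬φ.
Apply to the existential statement.

forall k: ~(f(k) = 0)


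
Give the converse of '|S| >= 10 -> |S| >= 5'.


The converse of (P → Q) is (Q → P). It is not in general equivalent to the original.
Here P = '|S| >= 10' and Q = '|S| >= 5'.

If |S| >= 5, then |S| >= 10.


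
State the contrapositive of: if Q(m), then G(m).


The contrapositive of (P → Q) is (¬Q → ¬P); it is logically equivalent to the original.
Here P = 'Q(m)' and Q = 'G(m)'.

If not (G(m)), then not (Q(m)).


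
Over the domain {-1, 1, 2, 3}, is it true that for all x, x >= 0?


Evaluate the predicate on each element: -1:F, 1:T, 2:T, 3:T.
Counterexample x = -1 fails the predicate.

F


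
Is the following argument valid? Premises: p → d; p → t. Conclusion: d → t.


This is (no valid rule). There exist truth assignments where the premises are all true but the conclusion is false.

Invalid.


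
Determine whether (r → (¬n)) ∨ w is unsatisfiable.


Truth table over {n, r, w}:
n | r | w | φ
-------------
F | F | F | T
T | F | F | T
F | T | F | T
T | T | F | F
F | F | T | T
T | F | T | T
F | T | T | T
T | T | T | T
Satisfying assignment at row 1: n=F, r=F, w=F gives T.

No, it is not a contradiction.


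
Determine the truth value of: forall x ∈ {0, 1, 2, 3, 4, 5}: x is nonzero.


Evaluate the predicate on each element: 0:False, 1:True, 2:True, 3:True, 4:True, 5:True.
Counterexample x = 0 fails the predicate.

False


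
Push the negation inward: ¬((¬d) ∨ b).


De Morgan: the negation of a disjunction is the conjunction of the negations.
Distribute ¬ across ∨, flipping it to ∧, and negate each literal.

d ∧ (¬b)


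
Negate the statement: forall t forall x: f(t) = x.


Negation flips each quantifier (∀↔∃) and negates the inner predicate.
¬(forall t forall x: φ) = exists t exists x: ¬φ.

exists t exists x: ~(f(t) = x)


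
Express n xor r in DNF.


Step 1: n ⊕ r is true exactly when they disagree: (n ∧ ¬r) ∨ (¬n ∧ r).

(n & (~r)) | ((~n) & r)


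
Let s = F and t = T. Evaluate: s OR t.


Disjunction is false only when both operands are false.
Substitute: s=F, t=T.
F OR T evaluates to T.

T


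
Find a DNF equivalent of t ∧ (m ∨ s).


Step 1: Distribute ∧ over ∨: t ∧ (m ∨ s) = (t ∧ m) ∨ (t ∧ s).

(t ∧ m) ∨ (t ∧ s)


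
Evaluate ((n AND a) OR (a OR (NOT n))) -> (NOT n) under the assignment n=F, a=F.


Substitute n=F, a=F:
n AND a = F AND F = F
NOT n = T
a OR (NOT n) = F OR T = T
(n AND a) OR (a OR (NOT n)) = F OR T = T
NOT n = T
((n AND a) OR (a OR (NOT n))) -> (NOT n) = T -> T = T

T


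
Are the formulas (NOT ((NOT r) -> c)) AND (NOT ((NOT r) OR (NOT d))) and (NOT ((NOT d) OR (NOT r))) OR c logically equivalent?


Compare truth tables:
c | d | r | φ | ψ
-----------------
F | F | F | F | F
T | F | F | F | T
F | T | F | F | F
T | T | F | F | T
F | F | T | F | F
T | F | T | F | T
F | T | T | F | T
T | T | T | F | T
They differ at row 2 (c=T, d=F, r=F): φ=F but ψ=T.

No, they are not logically equivalent.


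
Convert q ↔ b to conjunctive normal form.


Step 1: Rewrite q ↔ b as (q → b) ∧ (b → q).
Step 2: Rewrite each implication as a disjunction.

((¬q) ∨ b) ∧ ((¬b) ∨ q)


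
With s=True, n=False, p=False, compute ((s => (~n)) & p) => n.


Substitute s=True, n=False, p=False:
~n = True
s => (~n) = True => True = True
(s => (~n)) & p = True & False = False
((s => (~n)) & p) => n = False => False = True

True


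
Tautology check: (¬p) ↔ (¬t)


Build the truth table over {p, t}:
p | t | φ
---------
F | F | T
T | F | F
F | T | F
T | T | T
Counterexample at row 2: with p=T, t=F, the formula is F.

No, it is not a tautology.


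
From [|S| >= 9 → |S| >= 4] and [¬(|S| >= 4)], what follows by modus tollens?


Modus tollens: from (P → Q) and ¬Q, infer ¬P.
Q = '|S| >= 4' is denied; since P → Q, P must also fail.

Not (|S| >= 9).


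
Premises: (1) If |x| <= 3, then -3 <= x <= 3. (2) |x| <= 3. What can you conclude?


Modus ponens: from (P → Q) and P, infer Q.
P = '|x| <= 3' is asserted, and P → Q holds, so Q follows.

-3 <= x <= 3.


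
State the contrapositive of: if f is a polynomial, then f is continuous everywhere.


The contrapositive of (P → Q) is (¬Q → ¬P); it is logically equivalent to the original.
Here P = 'f is a polynomial' and Q = 'f is continuous everywhere'.

If not (f is continuous everywhere), then not (f is a polynomial).


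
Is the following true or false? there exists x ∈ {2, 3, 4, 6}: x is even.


Evaluate the predicate on each element: 2:T, 3:F, 4:T, 6:T.
Witness x = 2 satisfies the predicate.

T


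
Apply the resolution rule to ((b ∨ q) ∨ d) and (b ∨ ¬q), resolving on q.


The clauses contain complementary literals q and ¬q.
Resolution eliminates this pair and disjoins the remaining literals (merging duplicates).

(b ∨ d)


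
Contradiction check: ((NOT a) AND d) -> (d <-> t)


Truth table over {a, d, t}:
a | d | t | φ
-------------
F | F | F | T
T | F | F | T
F | T | F | F
T | T | F | T
F | F | T | T
T | F | T | T
F | T | T | T
T | T | T | T
Satisfying assignment at row 1: a=F, d=F, t=F gives T.

No, it is not a contradiction.


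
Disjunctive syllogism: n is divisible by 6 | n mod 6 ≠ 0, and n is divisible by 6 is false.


Disjunctive syllogism: from (P ∨ Q) and ¬P, infer Q.
One disjunct, 'n is divisible by 6', is ruled out; the other must hold.

n mod 6 ≠ 0


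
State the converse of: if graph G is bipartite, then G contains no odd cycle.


The converse of (P → Q) is (Q → P). It is not in general equivalent to the original.
Here P = 'graph G is bipartite' and Q = 'G contains no odd cycle'.

If G contains no odd cycle, then graph G is bipartite.


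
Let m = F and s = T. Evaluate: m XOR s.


Exclusive or is true when exactly one operand is true.
Substitute: m=F, s=T.
F XOR T evaluates to T.

T


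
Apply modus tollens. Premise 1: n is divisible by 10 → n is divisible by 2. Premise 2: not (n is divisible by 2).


Modus tollens: from (P → Q) and ¬Q, infer ¬P.
Q = 'n is divisible by 2' is denied; since P → Q, P must also fail.

Not (n is divisible by 10).


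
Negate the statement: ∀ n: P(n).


¬(∀ x: φ) = ∃ x: ¬φ, and ¬(∃ x: φ) = ∀ x: ¬φ.
Apply to the universal statement.

∃ n: ¬(P(n))


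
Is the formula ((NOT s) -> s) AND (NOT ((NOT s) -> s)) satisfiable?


Check all 2 assignments over {s}:
s | φ
-----
F | F
T | F
No assignment makes the formula true.

Unsatisfiable.


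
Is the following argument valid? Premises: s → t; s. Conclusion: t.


This matches the form of modus ponens: the conclusion follows in every model of the premises.

Valid.


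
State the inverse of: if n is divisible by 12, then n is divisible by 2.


The inverse of (P → Q) is (¬P → ¬Q). It is equivalent to the converse, not to the original.
Here P = 'n is divisible by 12' and Q = 'n is divisible by 2'.

If not (n is divisible by 12), then not (n is divisible by 2).


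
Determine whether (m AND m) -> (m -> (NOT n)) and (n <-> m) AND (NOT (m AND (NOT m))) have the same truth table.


Compare truth tables:
m | n | φ | ψ
-------------
F | F | T | T
T | F | T | F
F | T | T | F
T | T | F | T
They differ at row 2 (m=T, n=F): φ=T but ψ=F.

No, they are not logically equivalent.


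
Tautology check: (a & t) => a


Build the truth table over {a, t}:
a | t | φ
---------
False | False | True
True | False | True
False | True | True
True | True | True
Every row evaluates to true.

Yes, it is a tautology.


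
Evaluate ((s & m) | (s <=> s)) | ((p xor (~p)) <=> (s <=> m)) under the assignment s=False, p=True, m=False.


Substitute s=False, p=True, m=False:
s & m = False & False = False
s <=> s = False <=> False = True
(s & m) | (s <=> s) = False | True = True
~p = False
p xor (~p) = True xor False = True
s <=> m = False <=> False = True
(p xor (~p)) <=> (s <=> m) = True <=> True = True
((s & m) | (s <=> s)) | ((p xor (~p)) <=> (s <=> m)) = True | True = True

True


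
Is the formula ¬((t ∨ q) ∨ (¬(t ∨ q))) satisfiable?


Check all 4 assignments over {q, t}:
q | t | φ
---------
F | F | F
T | F | F
F | T | F
T | T | F
No assignment makes the formula true.

Unsatisfiable.


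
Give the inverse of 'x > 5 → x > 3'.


The inverse of (P → Q) is (¬P → ¬Q). It is equivalent to the converse, not to the original.
Here P = 'x > 5' and Q = 'x > 3'.

If not (x > 5), then not (x > 3).


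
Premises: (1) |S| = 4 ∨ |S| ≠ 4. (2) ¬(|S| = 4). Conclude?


Disjunctive syllogism: from (P ∨ Q) and ¬P, infer Q.
One disjunct, '|S| = 4', is ruled out; the other must hold.

|S| ≠ 4


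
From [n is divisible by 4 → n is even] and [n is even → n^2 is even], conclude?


Hypothetical syllogism: from (P → Q) and (Q → R), infer (P → R).
Chain the two implications through the shared middle term 'n is even'.

n is divisible by 4 → n^2 is even


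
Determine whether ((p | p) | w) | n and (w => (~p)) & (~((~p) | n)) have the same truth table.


Compare truth tables:
n | p | w | φ | ψ
-----------------
False | False | False | False | False
True | False | False | True | False
False | True | False | True | True
True | True | False | True | False
False | False | True | True | False
True | False | True | True | False
False | True | True | True | False
True | True | True | True | False
They differ at row 2 (n=True, p=False, w=False): φ=True but ψ=False.

No, they are not logically equivalent.


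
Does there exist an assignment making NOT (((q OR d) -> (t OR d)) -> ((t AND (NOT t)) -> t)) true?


Check all 8 assignments over {d, q, t}:
d | q | t | φ
-------------
F | F | F | F
T | F | F | F
F | T | F | F
T | T | F | F
F | F | T | F
T | F | T | F
F | T | T | F
T | T | T | F
No assignment makes the formula true.

Unsatisfiable.


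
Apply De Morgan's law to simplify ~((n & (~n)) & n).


De Morgan: the negation of a conjunction is the disjunction of the negations.
Distribute ~ across &, flipping it to |, and negate each literal.

((~n) | n) | (~n)


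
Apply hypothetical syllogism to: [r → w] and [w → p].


Hypothetical syllogism: from (P → Q) and (Q → R), infer (P → R).
Chain the two implications through the shared middle term 'w'.

r → p


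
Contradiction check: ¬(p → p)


Truth table over {p}:
p | φ
-----
F | F
T | F
Every row is false.

Yes, it is a contradiction.


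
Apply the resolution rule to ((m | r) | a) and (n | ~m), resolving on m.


The clauses contain complementary literals m and ~m.
Resolution eliminates this pair and disjoins the remaining literals (merging duplicates).

((a | r) | n)


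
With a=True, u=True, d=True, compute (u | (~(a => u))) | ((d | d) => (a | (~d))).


Substitute a=True, u=True, d=True:
a => u = True => True = True
~(a => u) = False
u | (~(a => u)) = True | False = True
d | d = True | True = True
~d = False
a | (~d) = True | False = True
(d | d) => (a | (~d)) = True => True = True
(u | (~(a => u))) | ((d | d) => (a | (~d))) = True | True = True

True


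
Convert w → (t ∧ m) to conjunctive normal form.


Step 1: Rewrite w → (t ∧ m) as ¬w ∨ (t ∧ m).
Step 2: Distribute ∨ over ∧.

((¬w) ∨ t) ∧ ((¬w) ∨ m)


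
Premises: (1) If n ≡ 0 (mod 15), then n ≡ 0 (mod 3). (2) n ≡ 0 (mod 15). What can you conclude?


Modus ponens: from (P → Q) and P, infer Q.
P = 'n ≡ 0 (mod 15)' is asserted, and P → Q holds, so Q follows.

n ≡ 0 (mod 3).


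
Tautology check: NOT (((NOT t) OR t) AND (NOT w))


Build the truth table over {t, w}:
t | w | φ
---------
F | F | F
T | F | F
F | T | T
T | T | T
Counterexample at row 1: with t=F, w=F, the formula is F.

No, it is not a tautology.


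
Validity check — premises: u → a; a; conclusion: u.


This is affirming the consequent (fallacy). There exist truth assignments where the premises are all true but the conclusion is false.

Invalid.


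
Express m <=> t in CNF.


Step 1: Rewrite m ↔ t as (m → t) ∧ (t → m).
Step 2: Rewrite each implication as a disjunction.

((~m) | t) & ((~t) | m)


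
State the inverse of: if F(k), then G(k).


The inverse of (P → Q) is (¬P → ¬Q). It is equivalent to the converse, not to the original.
Here P = 'F(k)' and Q = 'G(k)'.

If not (F(k)), then not (G(k)).


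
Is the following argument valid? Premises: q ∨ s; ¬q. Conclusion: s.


This matches the form of disjunctive syllogism: the conclusion follows in every model of the premises.

Valid.


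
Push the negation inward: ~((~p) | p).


De Morgan: the negation of a disjunction is the conjunction of the negations.
Distribute ~ across |, flipping it to &, and negate each literal.

p & (~p)


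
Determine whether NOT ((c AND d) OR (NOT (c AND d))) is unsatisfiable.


Truth table over {c, d}:
c | d | φ
---------
F | F | F
T | F | F
F | T | F
T | T | F
Every row is false.

Yes, it is a contradiction.


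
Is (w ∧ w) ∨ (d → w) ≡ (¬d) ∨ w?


Compare truth tables:
d | w | φ | ψ
-------------
F | F | T | T
T | F | F | F
F | T | T | T
T | T | T | T
The columns φ and ψ agree on every row.

Yes, they are logically equivalent.


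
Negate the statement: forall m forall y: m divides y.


Negation flips each quantifier (∀↔∃) and negates the inner predicate.
¬(forall m forall y: φ) = exists m exists y: ¬φ.

exists m exists y: ~(m divides y)


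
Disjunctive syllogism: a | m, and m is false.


Disjunctive syllogism: from (P ∨ Q) and ¬P, infer Q.
One disjunct, 'm', is ruled out; the other must hold.

a


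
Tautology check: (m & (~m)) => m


Build the truth table over {m}:
m | φ
-----
False | True
True | True
Every row evaluates to true.

Yes, it is a tautology.


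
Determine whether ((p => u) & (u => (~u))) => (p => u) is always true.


Build the truth table over {p, u}:
p | u | φ
---------
False | False | True
True | False | True
False | True | True
True | True | True
Every row evaluates to true.

Yes, it is a tautology.


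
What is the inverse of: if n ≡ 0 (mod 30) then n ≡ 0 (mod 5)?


The inverse of (P → Q) is (¬P → ¬Q). It is equivalent to the converse, not to the original.
Here P = 'n ≡ 0 (mod 30)' and Q = 'n ≡ 0 (mod 5)'.

If not (n ≡ 0 (mod 30)), then not (n ≡ 0 (mod 5)).


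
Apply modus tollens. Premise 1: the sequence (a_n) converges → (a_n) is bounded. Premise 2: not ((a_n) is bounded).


Modus tollens: from (P → Q) and ¬Q, infer ¬P.
Q = '(a_n) is bounded' is denied; since P → Q, P must also fail.

Not (the sequence (a_n) converges).


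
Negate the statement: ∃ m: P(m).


¬(∀ x: φ) = ∃ x: ¬φ, and ¬(∃ x: φ) = ∀ x: ¬φ.
Apply to the existential statement.

∀ m: ¬(P(m))


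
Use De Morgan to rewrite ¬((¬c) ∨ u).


De Morgan: the negation of a disjunction is the conjunction of the negations.
Distribute ¬ across ∨, flipping it to ∧, and negate each literal.

c ∧ (¬u)


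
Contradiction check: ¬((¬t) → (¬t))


Truth table over {t}:
t | φ
-----
F | F
T | F
Every row is false.

Yes, it is a contradiction.


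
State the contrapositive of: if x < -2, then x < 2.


The contrapositive of (P → Q) is (¬Q → ¬P); it is logically equivalent to the original.
Here P = 'x < -2' and Q = 'x < 2'.

If not (x < 2), then not (x < -2).


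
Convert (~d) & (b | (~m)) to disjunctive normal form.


Step 1: Distribute ∧ over ∨: (¬d) ∧ (b ∨ (¬m)) = ((¬d) ∧ b) ∨ ((¬d) ∧ (¬m)).

((~d) & b) | ((~d) & (~m))


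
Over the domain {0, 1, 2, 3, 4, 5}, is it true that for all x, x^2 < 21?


Evaluate the predicate on each element: 0:T, 1:T, 2:T, 3:T, 4:T, 5:F.
Counterexample x = 5 fails the predicate.

F


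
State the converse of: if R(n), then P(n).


The converse of (P → Q) is (Q → P). It is not in general equivalent to the original.
Here P = 'R(n)' and Q = 'P(n)'.

If P(n), then R(n).


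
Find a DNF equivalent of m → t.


Step 1: Rewrite m → t as ¬m ∨ t.

(¬m) ∨ t


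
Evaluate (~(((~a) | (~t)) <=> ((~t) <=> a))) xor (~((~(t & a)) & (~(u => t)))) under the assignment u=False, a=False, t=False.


Substitute u=False, a=False, t=False:
… (earlier sub-steps elided)
(~t) <=> a = True <=> False = False
((~a) | (~t)) <=> ((~t) <=> a) = True <=> False = False
~(((~a) | (~t)) <=> ((~t) <=> a)) = True
t & a = False & False = False
~(t & a) = True
u => t = False => False = True
~(u => t) = False
(~(t & a)) & (~(u => t)) = True & False = False
~((~(t & a)) & (~(u => t))) = True
(~(((~a) | (~t)) <=> ((~t) <=> a))) xor (~((~(t & a)) & (~(u => t)))) = True xor True = False

False


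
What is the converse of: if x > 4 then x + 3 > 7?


The converse of (P → Q) is (Q → P). It is not in general equivalent to the original.
Here P = 'x > 4' and Q = 'x + 3 > 7'.

If x + 3 > 7, then x > 4.


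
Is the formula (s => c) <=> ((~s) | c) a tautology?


Build the truth table over {c, s}:
c | s | φ
---------
False | False | True
True | False | True
False | True | True
True | True | True
Every row evaluates to true.

Yes, it is a tautology.


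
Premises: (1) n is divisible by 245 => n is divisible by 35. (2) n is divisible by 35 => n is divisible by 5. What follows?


Hypothetical syllogism: from (P → Q) and (Q → R), infer (P → R).
Chain the two implications through the shared middle term 'n is divisible by 35'.

n is divisible by 245 => n is divisible by 5


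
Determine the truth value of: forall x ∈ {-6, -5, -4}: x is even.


Evaluate the predicate on each element: -6:True, -5:False, -4:True.
Counterexample x = -5 fails the predicate.

False


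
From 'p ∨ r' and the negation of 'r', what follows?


Disjunctive syllogism: from (P ∨ Q) and ¬P, infer Q.
One disjunct, 'r', is ruled out; the other must hold.

p


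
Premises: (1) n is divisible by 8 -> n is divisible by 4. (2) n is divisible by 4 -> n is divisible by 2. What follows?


Hypothetical syllogism: from (P → Q) and (Q → R), infer (P → R).
Chain the two implications through the shared middle term 'n is divisible by 4'.

n is divisible by 8 -> n is divisible by 2


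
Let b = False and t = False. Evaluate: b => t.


Implication is false only when antecedent is true and consequent is false.
Substitute: b=False, t=False.
False => False evaluates to True.

True


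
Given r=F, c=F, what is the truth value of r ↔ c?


Biconditional is true when both operands have the same truth value.
Substitute: r=F, c=F.
F ↔ F evaluates to T.

T


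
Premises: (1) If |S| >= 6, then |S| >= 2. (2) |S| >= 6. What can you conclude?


Modus ponens: from (P → Q) and P, infer Q.
P = '|S| >= 6' is asserted, and P → Q holds, so Q follows.

|S| >= 2.


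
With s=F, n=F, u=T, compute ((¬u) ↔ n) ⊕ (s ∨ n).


Substitute s=F, n=F, u=T:
¬u = F
(¬u) ↔ n = F ↔ F = T
s ∨ n = F ∨ F = F
((¬u) ↔ n) ⊕ (s ∨ n) = T ⊕ F = T

T


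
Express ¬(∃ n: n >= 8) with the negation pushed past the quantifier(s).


¬(∀ x: φ) = ∃ x: ¬φ, and ¬(∃ x: φ) = ∀ x: ¬φ.
Apply to the existential statement.

∀ n: ¬(n >= 8)


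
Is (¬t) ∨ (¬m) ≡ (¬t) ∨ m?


Compare truth tables:
m | t | φ | ψ
-------------
F | F | T | T
T | F | T | T
F | T | T | F
T | T | F | T
They differ at row 3 (m=F, t=T): φ=T but ψ=F.

No, they are not logically equivalent.


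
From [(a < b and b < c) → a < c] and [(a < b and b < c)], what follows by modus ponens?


Modus ponens: from (P → Q) and P, infer Q.
P = '(a < b and b < c)' is asserted, and P → Q holds, so Q follows.

a < c.


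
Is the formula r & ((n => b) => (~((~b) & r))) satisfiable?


Search for a satisfying assignment over {b, n, r}.
Try b=True, n=False, r=True: the formula evaluates to True.
A satisfying assignment exists.

Satisfiable.


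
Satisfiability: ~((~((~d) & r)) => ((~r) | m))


Search for a satisfying assignment over {d, m, r}.
Try d=True, m=False, r=True: the formula evaluates to True.
A satisfying assignment exists.

Satisfiable.


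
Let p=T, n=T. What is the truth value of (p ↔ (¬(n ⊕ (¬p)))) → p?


Substitute p=T, n=T:
¬p = F
n ⊕ (¬p) = T ⊕ F = T
¬(n ⊕ (¬p)) = F
p ↔ (¬(n ⊕ (¬p))) = T ↔ F = F
(p ↔ (¬(n ⊕ (¬p)))) → p = F → T = T

T


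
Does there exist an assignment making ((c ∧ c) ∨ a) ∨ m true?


Search for a satisfying assignment over {a, c, m}.
Try a=T, c=F, m=F: the formula evaluates to T.
A satisfying assignment exists.

Satisfiable.


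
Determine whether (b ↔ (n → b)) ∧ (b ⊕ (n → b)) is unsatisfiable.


Truth table over {b, n}:
b | n | φ
---------
F | F | F
T | F | F
F | T | F
T | T | F
Every row is false.

Yes, it is a contradiction.


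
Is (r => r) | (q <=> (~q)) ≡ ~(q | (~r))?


Compare truth tables:
q | r | φ | ψ
-------------
False | False | True | False
True | False | True | False
False | True | True | True
True | True | True | False
They differ at row 1 (q=False, r=False): φ=True but ψ=False.

No, they are not logically equivalent.


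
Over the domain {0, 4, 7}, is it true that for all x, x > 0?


Evaluate the predicate on each element: 0:F, 4:T, 7:T.
Counterexample x = 0 fails the predicate.

F


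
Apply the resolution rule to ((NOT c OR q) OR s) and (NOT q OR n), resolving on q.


The clauses contain complementary literals q and NOTq.
Resolution eliminates this pair and disjoins the remaining literals (merging duplicates).

((s OR NOT c) OR n)


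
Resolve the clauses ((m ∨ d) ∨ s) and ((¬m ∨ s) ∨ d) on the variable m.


The clauses contain complementary literals m and ¬m.
Resolution eliminates this pair and disjoins the remaining literals (merging duplicates).

(d ∨ s)


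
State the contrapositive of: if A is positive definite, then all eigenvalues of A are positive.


The contrapositive of (P → Q) is (¬Q → ¬P); it is logically equivalent to the original.
Here P = 'A is positive definite' and Q = 'all eigenvalues of A are positive'.

If not (all eigenvalues of A are positive), then not (A is positive definite).


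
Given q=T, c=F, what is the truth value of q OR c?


Disjunction is false only when both operands are false.
Substitute: q=T, c=F.
T OR F evaluates to T.

T


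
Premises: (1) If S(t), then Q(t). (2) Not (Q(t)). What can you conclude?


Modus tollens: from (P → Q) and ¬Q, infer ¬P.
Q = 'Q(t)' is denied; since P → Q, P must also fail.

Not (S(t)).


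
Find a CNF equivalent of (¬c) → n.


Step 1: Rewrite (¬c) → n as ¬(¬c) ∨ n.
Step 2: Eliminate any double negations (¬¬X = X).

c ∨ n


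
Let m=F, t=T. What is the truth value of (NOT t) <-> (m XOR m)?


Substitute m=F, t=T:
NOT t = F
m XOR m = F XOR F = F
(NOT t) <-> (m XOR m) = F <-> F = T

T


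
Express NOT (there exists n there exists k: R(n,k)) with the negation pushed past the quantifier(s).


Negation flips each quantifier (∀↔∃) and negates the inner predicate.
¬(there exists n there exists k: φ) = for all n for all k: ¬φ.

for all n for all k: NOT(R(n,k))


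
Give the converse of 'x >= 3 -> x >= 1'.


The converse of (P → Q) is (Q → P). It is not in general equivalent to the original.
Here P = 'x >= 3' and Q = 'x >= 1'.

If x >= 1, then x >= 3.


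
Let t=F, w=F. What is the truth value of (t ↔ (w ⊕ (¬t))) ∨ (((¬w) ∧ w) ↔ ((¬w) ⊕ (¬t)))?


Substitute t=F, w=F:
¬t = T
w ⊕ (¬t) = F ⊕ T = T
t ↔ (w ⊕ (¬t)) = F ↔ T = F
¬w = T
(¬w) ∧ w = T ∧ F = F
¬w = T
¬t = T
(¬w) ⊕ (¬t) = T ⊕ T = F
((¬w) ∧ w) ↔ ((¬w) ⊕ (¬t)) = F ↔ F = T
(t ↔ (w ⊕ (¬t))) ∨ (((¬w) ∧ w) ↔ ((¬w) ⊕ (¬t))) = F ∨ T = T

T


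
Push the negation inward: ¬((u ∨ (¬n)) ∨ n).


De Morgan: the negation of a disjunction is the conjunction of the negations.
Distribute ¬ across ∨, flipping it to ∧, and negate each literal.

((¬u) ∧ n) ∧ (¬n)


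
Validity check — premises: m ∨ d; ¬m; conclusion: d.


This matches the form of disjunctive syllogism: the conclusion follows in every model of the premises.

Valid.


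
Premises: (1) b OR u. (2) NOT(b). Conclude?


Disjunctive syllogism: from (P ∨ Q) and ¬P, infer Q.
One disjunct, 'b', is ruled out; the other must hold.

u


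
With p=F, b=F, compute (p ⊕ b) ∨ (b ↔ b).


Substitute p=F, b=F:
p ⊕ b = F ⊕ F = F
b ↔ b = F ↔ F = T
(p ⊕ b) ∨ (b ↔ b) = F ∨ T = T

T


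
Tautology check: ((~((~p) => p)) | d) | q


Build the truth table over {d, p, q}:
d | p | q | φ
-------------
False | False | False | True
True | False | False | True
False | True | False | False
True | True | False | True
False | False | True | True
True | False | True | True
False | True | True | True
True | True | True | True
Counterexample at row 3: with d=False, p=True, q=False, the formula is False.

No, it is not a tautology.


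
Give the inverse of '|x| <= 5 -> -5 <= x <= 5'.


The inverse of (P → Q) is (¬P → ¬Q). It is equivalent to the converse, not to the original.
Here P = '|x| <= 5' and Q = '-5 <= x <= 5'.

If not (|x| <= 5), then not (-5 <= x <= 5).


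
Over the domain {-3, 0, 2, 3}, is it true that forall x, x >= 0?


Evaluate the predicate on each element: -3:False, 0:True, 2:True, 3:True.
Counterexample x = -3 fails the predicate.

False


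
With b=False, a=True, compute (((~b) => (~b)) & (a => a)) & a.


Substitute b=False, a=True:
~b = True
~b = True
(~b) => (~b) = True => True = True
a => a = True => True = True
((~b) => (~b)) & (a => a) = True & True = True
(((~b) => (~b)) & (a => a)) & a = True & True = True

True


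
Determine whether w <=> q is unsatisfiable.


Truth table over {q, w}:
q | w | φ
---------
False | False | True
True | False | False
False | True | False
True | True | True
Satisfying assignment at row 1: q=False, w=False gives True.

No, it is not a contradiction.


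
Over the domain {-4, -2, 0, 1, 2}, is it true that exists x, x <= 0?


Evaluate the predicate on each element: -4:True, -2:True, 0:True, 1:False, 2:False.
Witness x = -4 satisfies the predicate.

True


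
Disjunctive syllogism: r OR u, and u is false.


Disjunctive syllogism: from (P ∨ Q) and ¬P, infer Q.
One disjunct, 'u', is ruled out; the other must hold.

r


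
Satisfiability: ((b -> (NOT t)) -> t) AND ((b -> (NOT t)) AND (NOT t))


Check all 4 assignments over {b, t}:
b | t | φ
---------
F | F | F
T | F | F
F | T | F
T | T | F
No assignment makes the formula true.

Unsatisfiable.


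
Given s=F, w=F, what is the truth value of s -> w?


Implication is false only when antecedent is true and consequent is false.
Substitute: s=F, w=F.
F -> F evaluates to T.

T


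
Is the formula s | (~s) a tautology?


Build the truth table over {s}:
s | φ
-----
False | True
True | True
Every row evaluates to true.

Yes, it is a tautology.


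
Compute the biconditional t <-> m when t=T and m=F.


Biconditional is true when both operands have the same truth value.
Substitute: t=T, m=F.
T <-> F evaluates to F.

F


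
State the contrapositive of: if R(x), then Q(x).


The contrapositive of (P → Q) is (¬Q → ¬P); it is logically equivalent to the original.
Here P = 'R(x)' and Q = 'Q(x)'.

If not (Q(x)), then not (R(x)).


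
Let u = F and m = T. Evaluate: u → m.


Implication is false only when antecedent is true and consequent is false.
Substitute: u=F, m=T.
F → T evaluates to T.

T


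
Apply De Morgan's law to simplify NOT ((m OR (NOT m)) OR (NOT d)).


De Morgan: the negation of a disjunction is the conjunction of the negations.
Distribute NOT across OR, flipping it to AND, and negate each literal.

((NOT m) AND m) AND d


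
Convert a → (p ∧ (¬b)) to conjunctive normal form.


Step 1: Rewrite a → (p ∧ (¬b)) as ¬a ∨ (p ∧ (¬b)).
Step 2: Distribute ∨ over ∧.

((¬a) ∨ p) ∧ ((¬a) ∨ (¬b))


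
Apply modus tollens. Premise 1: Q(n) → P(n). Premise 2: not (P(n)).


Modus tollens: from (P → Q) and ¬Q, infer ¬P.
Q = 'P(n)' is denied; since P → Q, P must also fail.

Not (Q(n)).


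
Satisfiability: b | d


Search for a satisfying assignment over {b, d}.
Try b=True, d=False: the formula evaluates to True.
A satisfying assignment exists.

Satisfiable.


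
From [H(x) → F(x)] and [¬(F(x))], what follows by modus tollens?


Modus tollens: from (P → Q) and ¬Q, infer ¬P.
Q = 'F(x)' is denied; since P → Q, P must also fail.

Not (H(x)).


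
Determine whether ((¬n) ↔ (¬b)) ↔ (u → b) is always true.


Build the truth table over {b, n, u}:
b | n | u | φ
-------------
F | F | F | T
T | F | F | F
F | T | F | F
T | T | F | T
F | F | T | F
T | F | T | F
F | T | T | T
T | T | T | T
Counterexample at row 2: with b=T, n=F, u=F, the formula is F.

No, it is not a tautology.


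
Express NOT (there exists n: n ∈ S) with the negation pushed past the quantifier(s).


¬(for all x: φ) = there exists x: ¬φ, and ¬(there exists x: φ) = for all x: ¬φ.
Apply to the existential statement.

for all n: NOT(n ∈ S)


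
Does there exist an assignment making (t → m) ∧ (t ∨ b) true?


Search for a satisfying assignment over {b, m, t}.
Try b=T, m=F, t=F: the formula evaluates to T.
A satisfying assignment exists.

Satisfiable.


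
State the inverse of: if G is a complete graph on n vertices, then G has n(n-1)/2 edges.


The inverse of (P → Q) is (¬P → ¬Q). It is equivalent to the converse, not to the original.
Here P = 'G is a complete graph on n vertices' and Q = 'G has n(n-1)/2 edges'.

If not (G is a complete graph on n vertices), then not (G has n(n-1)/2 edges).


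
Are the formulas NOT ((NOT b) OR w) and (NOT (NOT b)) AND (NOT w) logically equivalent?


Compare truth tables:
b | w | φ | ψ
-------------
F | F | F | F
T | F | T | T
F | T | F | F
T | T | F | F
The columns φ and ψ agree on every row.

Yes, they are logically equivalent.


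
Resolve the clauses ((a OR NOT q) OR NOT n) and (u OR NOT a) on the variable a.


The clauses contain complementary literals a and NOTa.
Resolution eliminates this pair and disjoins the remaining literals (merging duplicates).

((NOT q OR NOT n) OR u)


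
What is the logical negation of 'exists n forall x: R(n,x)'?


Negation flips each quantifier (∀↔∃) and negates the inner predicate.
¬(exists n forall x: φ) = forall n exists x: ¬φ.

forall n exists x: ~(R(n,x))


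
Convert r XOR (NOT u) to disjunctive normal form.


Step 1: r ⊕ (¬u) is true exactly when they disagree: (r ∧ ¬(¬u)) ∨ (¬r ∧ (¬u)).
Step 2: Eliminate any double negations (¬¬X = X).

(r AND u) OR ((NOT r) AND (NOT u))


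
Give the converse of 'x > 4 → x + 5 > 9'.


The converse of (P → Q) is (Q → P). It is not in general equivalent to the original.
Here P = 'x > 4' and Q = 'x + 5 > 9'.

If x + 5 > 9, then x > 4.


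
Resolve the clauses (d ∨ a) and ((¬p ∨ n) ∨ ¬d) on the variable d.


The clauses contain complementary literals d and ¬d.
Resolution eliminates this pair and disjoins the remaining literals (merging duplicates).

((a ∨ ¬p) ∨ n)


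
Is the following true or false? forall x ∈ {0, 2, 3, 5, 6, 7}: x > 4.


Evaluate the predicate on each element: 0:False, 2:False, 3:False, 5:True, 6:True, 7:True.
Counterexample x = 0 fails the predicate.

False


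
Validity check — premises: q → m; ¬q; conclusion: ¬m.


This is denying the antecedent (fallacy). There exist truth assignments where the premises are all true but the conclusion is false.

Invalid.


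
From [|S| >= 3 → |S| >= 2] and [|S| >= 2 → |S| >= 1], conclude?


Hypothetical syllogism: from (P → Q) and (Q → R), infer (P → R).
Chain the two implications through the shared middle term '|S| >= 2'.

|S| >= 3 → |S| >= 1


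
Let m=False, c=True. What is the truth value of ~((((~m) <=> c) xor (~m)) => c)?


Substitute m=False, c=True:
~m = True
(~m) <=> c = True <=> True = True
~m = True
((~m) <=> c) xor (~m) = True xor True = False
(((~m) <=> c) xor (~m)) => c = False => True = True
~((((~m) <=> c) xor (~m)) => c) = False

False


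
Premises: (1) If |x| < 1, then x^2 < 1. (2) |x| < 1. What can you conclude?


Modus ponens: from (P → Q) and P, infer Q.
P = '|x| < 1' is asserted, and P → Q holds, so Q follows.

x^2 < 1.


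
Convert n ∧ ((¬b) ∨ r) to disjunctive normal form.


Step 1: Distribute ∧ over ∨: n ∧ ((¬b) ∨ r) = (n ∧ (¬b)) ∨ (n ∧ r).

(n ∧ (¬b)) ∨ (n ∧ r)


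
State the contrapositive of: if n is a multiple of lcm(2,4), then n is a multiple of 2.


The contrapositive of (P → Q) is (¬Q → ¬P); it is logically equivalent to the original.
Here P = 'n is a multiple of lcm(2,4)' and Q = 'n is a multiple of 2'.

If not (n is a multiple of 2), then not (n is a multiple of lcm(2,4)).
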